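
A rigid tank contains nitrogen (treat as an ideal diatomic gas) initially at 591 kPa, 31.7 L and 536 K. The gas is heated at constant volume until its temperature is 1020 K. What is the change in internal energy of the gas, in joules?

n = P₁V₁/(RT₁) = 591×31.7/(8.314×536) = 4.20 mol.
Isochoric: V stays 31.7 L; P/T = const ⇒ T₂ = 1020 K, P₂ = 1120 kPa.
For an ideal gas ΔU = nCvΔT with Cv = (5/2)R = 20.8 J/(mol·K).
ΔU = 4.20×20.8×(1020−536) = 42300 J.

42300 J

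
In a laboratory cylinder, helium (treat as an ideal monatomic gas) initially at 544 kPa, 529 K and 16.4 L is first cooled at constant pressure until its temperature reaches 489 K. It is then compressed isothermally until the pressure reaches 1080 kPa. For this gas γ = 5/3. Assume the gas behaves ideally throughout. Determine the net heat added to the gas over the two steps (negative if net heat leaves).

n = P₁V₁/(RT₁) = 544×16.4/(8.314×529) = 2.03 mol.
Step 1 — Isobaric: P stays 544 kPa; V/T = const ⇒ T₂ = 489 K, V₂ = 15.2 L.
W = PΔV = 544×(15.2−16.4) kPa·L = -675 J.
ΔU = nCvΔT = 2.03×12.5×(489−529) = -1010 J.
Q = ΔU + W = nCpΔT = -1690 J.
State after step 1: P = 544 kPa, V = 15.2 L, T = 489 K.
Step 2 — Isothermal: T stays 489 K; PV = const ⇒ V₂ = 7.64 L, P₂ = 1080 kPa.
ΔU = 0 (ideal gas, T constant).
W = nRT ln(V₂/V₁) = 2.03×8.314×489×ln(0.504) = -5660 J.
Q = ΔU + W = -5660 J.
Net over both steps: W = -6330 J, Q = -7340 J, ΔU = -1010 J.

-7340 J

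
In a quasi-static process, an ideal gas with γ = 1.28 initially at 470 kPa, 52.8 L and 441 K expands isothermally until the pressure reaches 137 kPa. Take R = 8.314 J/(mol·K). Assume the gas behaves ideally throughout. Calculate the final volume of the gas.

Isothermal: T stays 441 K; PV = const ⇒ V₂ = 181 L, P₂ = 137 kPa.

181 L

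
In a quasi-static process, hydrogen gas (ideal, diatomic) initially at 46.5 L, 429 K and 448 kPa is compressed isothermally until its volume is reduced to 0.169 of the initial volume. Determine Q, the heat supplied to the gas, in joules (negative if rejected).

-37000 J

n = P₁V₁/(RT₁) = 448×46.5/(8.314×429) = 5.84 mol.
Isothermal: T stays 429 K; PV = const ⇒ V₂ = 7.86 L, P₂ = 2650 kPa.
ΔU = 0 (ideal gas, T constant).
W = nRT ln(V₂/V₁) = 5.84×8.314×429×ln(0.169) = -37000 J.
Q = ΔU + W = -37000 J.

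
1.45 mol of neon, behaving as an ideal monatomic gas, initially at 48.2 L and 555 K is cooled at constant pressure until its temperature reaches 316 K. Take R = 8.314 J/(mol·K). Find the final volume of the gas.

P₁ = nRT₁/V₁ = 1.45×8.314×555/48.2 = 139 kPa.
Isobaric: P stays 139 kPa; V/T = const ⇒ T₂ = 316 K, V₂ = 27.4 L.

27.4 L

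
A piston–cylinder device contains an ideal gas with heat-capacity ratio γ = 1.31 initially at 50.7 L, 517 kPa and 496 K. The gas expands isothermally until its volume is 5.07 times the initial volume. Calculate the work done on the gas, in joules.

n = P₁V₁/(RT₁) = 517×50.7/(8.314×496) = 6.36 mol.
Isothermal: T stays 496 K; PV = const ⇒ V₂ = 257 L, P₂ = 102 kPa.
W = nRT ln(V₂/V₁) = 6.36×8.314×496×ln(5.07) = 42600 J.
Work done on the gas = −W_by = -42600 J.

-42600 J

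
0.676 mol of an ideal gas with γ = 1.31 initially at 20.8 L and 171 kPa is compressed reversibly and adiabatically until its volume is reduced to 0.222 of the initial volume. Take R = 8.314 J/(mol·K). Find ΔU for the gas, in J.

6820 J

T₁ = P₁V₁/(nR) = 171×20.8/(0.676×8.314) = 633 K.
Adiabatic: TV^(γ−1) = const ⇒ T₂ = 633×(4.50)^0.310 = 1010 K; PV^γ = const ⇒ P₂ = 1230 kPa.
For an ideal gas ΔU = nCvΔT with Cv = R/(γ−1) = 26.8 J/(mol·K).
ΔU = 0.676×26.8×(1010−633) = 6820 J.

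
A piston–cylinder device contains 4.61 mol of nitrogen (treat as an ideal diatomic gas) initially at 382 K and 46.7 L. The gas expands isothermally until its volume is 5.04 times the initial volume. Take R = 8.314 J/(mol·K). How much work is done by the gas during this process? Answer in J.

23700 J

P₁ = nRT₁/V₁ = 4.61×8.314×382/46.7 = 314 kPa.
Isothermal: T stays 382 K; PV = const ⇒ V₂ = 235 L, P₂ = 62.2 kPa.
W = nRT ln(V₂/V₁) = 4.61×8.314×382×ln(5.04) = 23700 J.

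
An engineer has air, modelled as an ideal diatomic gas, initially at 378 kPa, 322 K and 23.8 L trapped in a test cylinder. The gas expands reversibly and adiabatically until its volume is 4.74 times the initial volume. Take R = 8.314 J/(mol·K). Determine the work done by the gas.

n = P₁V₁/(RT₁) = 378×23.8/(8.314×322) = 3.36 mol.
Adiabatic: TV^(γ−1) = const ⇒ T₂ = 322×(0.211)^0.400 = 173 K; PV^γ = const ⇒ P₂ = 42.8 kPa.
ΔU = nCvΔT = 3.36×20.8×(173−322) = -10400 J.
Q = 0 for an adiabatic process, so W = −ΔU = 10400 J.

10400 J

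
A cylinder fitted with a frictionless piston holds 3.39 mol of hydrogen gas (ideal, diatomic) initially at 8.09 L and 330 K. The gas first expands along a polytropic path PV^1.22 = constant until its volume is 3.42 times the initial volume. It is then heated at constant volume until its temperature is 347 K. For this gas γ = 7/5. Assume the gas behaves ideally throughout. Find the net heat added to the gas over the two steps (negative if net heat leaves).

11200 J

P₁ = nRT₁/V₁ = 3.39×8.314×330/8.09 = 1150 kPa.
Step 1 — Polytropic n=1.22: T₂ = T₁(V₁/V₂)^(n−1) = 330×(0.292)^0.22 = 252 K; P₂ = P₁(V₁/V₂)^n = 256 kPa.
W = (P₁V₁−P₂V₂)/(n−1) = (1150×8.09−256×27.7)/0.22 = 10000 J.
ΔU = nCvΔT = 3.39×20.8×(252−330) = -5510 J.
Q = ΔU + W = 4510 J.
State after step 1: P = 256 kPa, V = 27.7 L, T = 252 K.
Step 2 — Isochoric: V stays 27.7 L; P/T = const ⇒ T₂ = 347 K, P₂ = 353 kPa.
W = 0 (no volume change).
ΔU = nCvΔT = 3.39×20.8×(347−252) = 6710 J.
Q = ΔU = 6710 J.
Net over both steps: W = 10000 J, Q = 11200 J, ΔU = 1200 J.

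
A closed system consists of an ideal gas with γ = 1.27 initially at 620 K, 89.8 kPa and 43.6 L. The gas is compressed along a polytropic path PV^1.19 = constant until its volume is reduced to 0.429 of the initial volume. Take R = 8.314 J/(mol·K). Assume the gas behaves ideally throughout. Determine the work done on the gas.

n = P₁V₁/(RT₁) = 89.8×43.6/(8.314×620) = 0.760 mol.
Polytropic n=1.19: T₂ = T₁(V₁/V₂)^(n−1) = 620×(2.33)^0.19 = 728 K; P₂ = P₁(V₁/V₂)^n = 246 kPa.
W = (P₁V₁−P₂V₂)/(n−1) = (89.8×43.6−246×18.7)/0.19 = -3590 J.
Work done on the gas = −W_by = 3590 J.

3590 J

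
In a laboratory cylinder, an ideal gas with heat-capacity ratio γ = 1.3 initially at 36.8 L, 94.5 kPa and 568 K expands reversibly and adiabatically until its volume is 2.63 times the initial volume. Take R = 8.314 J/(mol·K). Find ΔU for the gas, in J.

-2920 J

n = P₁V₁/(RT₁) = 94.5×36.8/(8.314×568) = 0.736 mol.
Adiabatic: TV^(γ−1) = const ⇒ T₂ = 568×(0.380)^0.300 = 425 K; PV^γ = const ⇒ P₂ = 26.9 kPa.
For an ideal gas ΔU = nCvΔT with Cv = R/(γ−1) = 27.7 J/(mol·K).
ΔU = 0.736×27.7×(425−568) = -2920 J.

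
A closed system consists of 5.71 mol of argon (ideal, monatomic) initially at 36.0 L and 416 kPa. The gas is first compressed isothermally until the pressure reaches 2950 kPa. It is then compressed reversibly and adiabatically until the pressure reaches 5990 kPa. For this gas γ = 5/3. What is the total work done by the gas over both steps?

-36700 J

T₁ = P₁V₁/(nR) = 416×36.0/(5.71×8.314) = 315 K.
Step 1 — Isothermal: T stays 315 K; PV = const ⇒ V₂ = 5.08 L, P₂ = 2950 kPa.
ΔU = 0 (ideal gas, T constant).
W = nRT ln(V₂/V₁) = 5.71×8.314×315×ln(0.141) = -29300 J.
Q = ΔU + W = -29300 J.
State after step 1: P = 2950 kPa, V = 5.08 L, T = 315 K.
Step 2 — Adiabatic: T₂/T₁ = (P₂/P₁)^((γ−1)/γ) ⇒ T₂ = 315×(2.03)^0.400 = 419 K; V₂ = 3.32 L.
ΔU = nCvΔT = 5.71×12.5×(419−315) = 7360 J.
Q = 0 for an adiabatic process, so W = −ΔU = -7360 J.
Net over both steps: W = -36700 J, Q = -29300 J, ΔU = 7360 J.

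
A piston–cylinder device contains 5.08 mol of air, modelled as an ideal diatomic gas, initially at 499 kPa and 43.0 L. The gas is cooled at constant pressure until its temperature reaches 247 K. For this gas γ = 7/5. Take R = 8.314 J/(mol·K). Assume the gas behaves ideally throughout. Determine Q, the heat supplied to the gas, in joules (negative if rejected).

-38600 J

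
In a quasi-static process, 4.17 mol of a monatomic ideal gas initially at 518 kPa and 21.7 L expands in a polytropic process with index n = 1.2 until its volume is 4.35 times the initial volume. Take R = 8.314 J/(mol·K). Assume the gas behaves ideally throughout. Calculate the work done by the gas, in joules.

14300 J

T₁ = P₁V₁/(nR) = 518×21.7/(4.17×8.314) = 324 K.
Polytropic n=1.2: T₂ = T₁(V₁/V₂)^(n−1) = 324×(0.230)^0.20 = 242 K; P₂ = P₁(V₁/V₂)^n = 88.7 kPa.
W = (P₁V₁−P₂V₂)/(n−1) = (518×21.7−88.7×94.4)/0.20 = 14300 J.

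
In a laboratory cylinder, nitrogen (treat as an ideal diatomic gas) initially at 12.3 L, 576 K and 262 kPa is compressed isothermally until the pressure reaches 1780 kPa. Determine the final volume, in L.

1.81 L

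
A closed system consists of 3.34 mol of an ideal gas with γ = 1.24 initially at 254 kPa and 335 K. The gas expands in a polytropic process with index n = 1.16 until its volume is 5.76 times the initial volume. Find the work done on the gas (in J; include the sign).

-14200 J

V₁ = nRT₁/P₁ = 3.34×8.314×335/254 = 36.6 L.
Polytropic n=1.16: T₂ = T₁(V₁/V₂)^(n−1) = 335×(0.174)^0.16 = 253 K; P₂ = P₁(V₁/V₂)^n = 33.3 kPa.
W = (P₁V₁−P₂V₂)/(n−1) = (254×36.6−33.3×211)/0.16 = 14200 J.
Work done on the gas = −W_by = -14200 J.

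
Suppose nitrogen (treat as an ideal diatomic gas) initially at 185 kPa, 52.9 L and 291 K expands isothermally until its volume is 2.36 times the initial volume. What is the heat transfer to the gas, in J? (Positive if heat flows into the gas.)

8400 J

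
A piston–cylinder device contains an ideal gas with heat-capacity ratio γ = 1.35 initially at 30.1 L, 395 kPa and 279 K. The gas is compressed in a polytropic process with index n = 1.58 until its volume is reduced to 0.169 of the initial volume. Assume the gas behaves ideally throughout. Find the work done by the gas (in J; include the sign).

-37000 J

n = P₁V₁/(RT₁) = 395×30.1/(8.314×279) = 5.13 mol.
Polytropic n=1.58: T₂ = T₁(V₁/V₂)^(n−1) = 279×(5.92)^0.58 = 782 K; P₂ = P₁(V₁/V₂)^n = 6550 kPa.
W = (P₁V₁−P₂V₂)/(n−1) = (395×30.1−6550×5.09)/0.58 = -37000 J.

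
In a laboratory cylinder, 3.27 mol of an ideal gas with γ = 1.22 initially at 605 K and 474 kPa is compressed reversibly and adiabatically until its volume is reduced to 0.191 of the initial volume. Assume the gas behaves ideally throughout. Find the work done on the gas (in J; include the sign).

V₁ = nRT₁/P₁ = 3.27×8.314×605/474 = 34.7 L.
Adiabatic: TV^(γ−1) = const ⇒ T₂ = 605×(5.24)^0.220 = 871 K; PV^γ = const ⇒ P₂ = 3570 kPa.
ΔU = nCvΔT = 3.27×37.8×(871−605) = 32800 J.
Q = 0 for an adiabatic process, so W = −ΔU = -32800 J.
Work done on the gas = −W_by = 32800 J.

32800 J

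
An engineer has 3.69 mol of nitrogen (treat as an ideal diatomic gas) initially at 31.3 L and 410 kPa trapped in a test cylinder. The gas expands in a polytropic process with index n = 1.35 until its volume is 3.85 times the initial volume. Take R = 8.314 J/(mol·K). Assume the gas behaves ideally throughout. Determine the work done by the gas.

13800 J

T₁ = P₁V₁/(nR) = 410×31.3/(3.69×8.314) = 418 K.
Polytropic n=1.35: T₂ = T₁(V₁/V₂)^(n−1) = 418×(0.260)^0.35 = 261 K; P₂ = P₁(V₁/V₂)^n = 66.4 kPa.
W = (P₁V₁−P₂V₂)/(n−1) = (410×31.3−66.4×121)/0.35 = 13800 J.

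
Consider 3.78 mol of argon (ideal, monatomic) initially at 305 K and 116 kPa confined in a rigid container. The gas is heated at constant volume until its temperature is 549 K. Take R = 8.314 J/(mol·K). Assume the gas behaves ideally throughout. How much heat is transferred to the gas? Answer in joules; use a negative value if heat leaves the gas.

11500 J

V₁ = nRT₁/P₁ = 3.78×8.314×305/116 = 82.6 L.
Isochoric: V stays 82.6 L; P/T = const ⇒ T₂ = 549 K, P₂ = 209 kPa.
W = 0 (no volume change).
ΔU = nCvΔT = 3.78×12.5×(549−305) = 11500 J.
Q = ΔU = 11500 J.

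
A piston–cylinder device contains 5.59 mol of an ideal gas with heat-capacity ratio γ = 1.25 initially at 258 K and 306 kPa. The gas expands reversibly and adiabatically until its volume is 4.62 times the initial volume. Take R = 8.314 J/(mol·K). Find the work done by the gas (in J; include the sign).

15200 J

V₁ = nRT₁/P₁ = 5.59×8.314×258/306 = 39.2 L.
Adiabatic: TV^(γ−1) = const ⇒ T₂ = 258×(0.216)^0.250 = 176 K; PV^γ = const ⇒ P₂ = 45.2 kPa.
ΔU = nCvΔT = 5.59×33.3×(176−258) = -15200 J.
Q = 0 for an adiabatic process, so W = −ΔU = 15200 J.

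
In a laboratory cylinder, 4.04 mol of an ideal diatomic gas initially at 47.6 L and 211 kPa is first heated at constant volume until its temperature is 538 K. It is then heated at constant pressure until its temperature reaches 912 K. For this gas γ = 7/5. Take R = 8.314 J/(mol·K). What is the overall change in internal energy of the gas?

51500 J

T₁ = P₁V₁/(nR) = 211×47.6/(4.04×8.314) = 299 K.
Step 1 — Isochoric: V stays 47.6 L; P/T = const ⇒ T₂ = 538 K, P₂ = 380 kPa.
W = 0 (no volume change).
ΔU = nCvΔT = 4.04×20.8×(538−299) = 20100 J.
Q = ΔU = 20100 J.
State after step 1: P = 380 kPa, V = 47.6 L, T = 538 K.
Step 2 — Isobaric: P stays 380 kPa; V/T = const ⇒ T₂ = 912 K, V₂ = 80.7 L.
W = PΔV = 380×(80.7−47.6) kPa·L = 12600 J.
ΔU = nCvΔT = 4.04×20.8×(912−538) = 31400 J.
Q = ΔU + W = nCpΔT = 44000 J.
Net over both steps: W = 12600 J, Q = 64000 J, ΔU = 51500 J.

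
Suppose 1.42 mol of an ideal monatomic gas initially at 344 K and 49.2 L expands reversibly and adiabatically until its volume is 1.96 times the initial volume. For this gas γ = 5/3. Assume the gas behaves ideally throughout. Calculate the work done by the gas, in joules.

2200 J

P₁ = nRT₁/V₁ = 1.42×8.314×344/49.2 = 82.5 kPa.
Adiabatic: TV^(γ−1) = const ⇒ T₂ = 344×(0.510)^0.667 = 220 K; PV^γ = const ⇒ P₂ = 26.9 kPa.
ΔU = nCvΔT = 1.42×12.5×(220−344) = -2200 J.
Q = 0 for an adiabatic process, so W = −ΔU = 2200 J.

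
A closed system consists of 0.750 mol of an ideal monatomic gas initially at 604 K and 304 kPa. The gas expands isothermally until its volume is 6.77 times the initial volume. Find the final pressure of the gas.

44.9 kPa

V₁ = nRT₁/P₁ = 0.750×8.314×604/304 = 12.4 L.
Isothermal: T stays 604 K; PV = const ⇒ V₂ = 83.9 L, P₂ = 44.9 kPa.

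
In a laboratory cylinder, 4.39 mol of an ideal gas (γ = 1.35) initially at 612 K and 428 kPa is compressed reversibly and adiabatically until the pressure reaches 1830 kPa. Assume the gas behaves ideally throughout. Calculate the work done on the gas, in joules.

29200 J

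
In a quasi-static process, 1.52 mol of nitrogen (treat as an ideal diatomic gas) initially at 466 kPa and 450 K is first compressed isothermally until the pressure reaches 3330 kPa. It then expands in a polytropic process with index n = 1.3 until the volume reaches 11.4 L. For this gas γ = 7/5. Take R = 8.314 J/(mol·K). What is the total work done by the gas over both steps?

V₁ = nRT₁/P₁ = 1.52×8.314×450/466 = 12.2 L.
Step 1 — Isothermal: T stays 450 K; PV = const ⇒ V₂ = 1.71 L, P₂ = 3330 kPa.
ΔU = 0 (ideal gas, T constant).
W = nRT ln(V₂/V₁) = 1.52×8.314×450×ln(0.140) = -11200 J.
Q = ΔU + W = -11200 J.
State after step 1: P = 3330 kPa, V = 1.71 L, T = 450 K.
Step 2 — Polytropic n=1.3: T₂ = T₁(V₁/V₂)^(n−1) = 450×(0.150)^0.30 = 255 K; P₂ = P₁(V₁/V₂)^n = 282 kPa.
W = (P₁V₁−P₂V₂)/(n−1) = (3330×1.71−282×11.4)/0.30 = 8230 J.
ΔU = nCvΔT = 1.52×20.8×(255−450) = -6170 J.
Q = ΔU + W = 2060 J.
Net over both steps: W = -2950 J, Q = -9130 J, ΔU = -6170 J.

-2950 J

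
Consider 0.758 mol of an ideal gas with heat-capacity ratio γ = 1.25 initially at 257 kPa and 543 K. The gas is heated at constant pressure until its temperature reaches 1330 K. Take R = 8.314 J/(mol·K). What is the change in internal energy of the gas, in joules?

V₁ = nRT₁/P₁ = 0.758×8.314×543/257 = 13.3 L.
Isobaric: P stays 257 kPa; V/T = const ⇒ T₂ = 1330 K, V₂ = 32.6 L.
For an ideal gas ΔU = nCvΔT with Cv = R/(γ−1) = 33.3 J/(mol·K).
ΔU = 0.758×33.3×(1330−543) = 19800 J.

19800 J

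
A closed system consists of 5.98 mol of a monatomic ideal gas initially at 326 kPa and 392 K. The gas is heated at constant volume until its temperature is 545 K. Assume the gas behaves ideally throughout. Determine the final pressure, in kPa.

453 kPa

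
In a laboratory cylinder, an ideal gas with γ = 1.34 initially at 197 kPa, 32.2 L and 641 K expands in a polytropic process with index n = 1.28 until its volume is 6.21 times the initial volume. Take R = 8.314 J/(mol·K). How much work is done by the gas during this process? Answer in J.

9070 J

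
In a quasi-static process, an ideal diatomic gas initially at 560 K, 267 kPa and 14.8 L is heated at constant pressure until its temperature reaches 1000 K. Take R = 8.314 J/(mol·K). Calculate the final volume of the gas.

26.4 L

Isobaric: P stays 267 kPa; V/T = const ⇒ T₂ = 1000 K, V₂ = 26.4 L.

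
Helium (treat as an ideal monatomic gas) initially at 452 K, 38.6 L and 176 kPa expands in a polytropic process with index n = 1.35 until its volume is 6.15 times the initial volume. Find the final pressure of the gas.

15.2 kPa

Polytropic n=1.35: T₂ = T₁(V₁/V₂)^(n−1) = 452×(0.163)^0.35 = 239 K; P₂ = P₁(V₁/V₂)^n = 15.2 kPa.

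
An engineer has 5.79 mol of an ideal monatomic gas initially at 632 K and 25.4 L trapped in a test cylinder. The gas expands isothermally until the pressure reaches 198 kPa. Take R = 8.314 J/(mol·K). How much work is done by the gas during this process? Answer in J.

54800 J

P₁ = nRT₁/V₁ = 5.79×8.314×632/25.4 = 1200 kPa.
Isothermal: T stays 632 K; PV = const ⇒ V₂ = 154 L, P₂ = 198 kPa.
W = nRT ln(V₂/V₁) = 5.79×8.314×632×ln(6.05) = 54800 J.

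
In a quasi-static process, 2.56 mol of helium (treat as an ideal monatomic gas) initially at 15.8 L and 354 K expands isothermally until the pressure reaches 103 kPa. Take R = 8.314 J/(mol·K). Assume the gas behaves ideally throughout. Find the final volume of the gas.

P₁ = nRT₁/V₁ = 2.56×8.314×354/15.8 = 477 kPa.
Isothermal: T stays 354 K; PV = const ⇒ V₂ = 73.2 L, P₂ = 103 kPa.

73.2 L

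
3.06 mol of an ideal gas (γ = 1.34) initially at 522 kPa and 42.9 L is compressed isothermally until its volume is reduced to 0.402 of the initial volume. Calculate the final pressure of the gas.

T₁ = P₁V₁/(nR) = 522×42.9/(3.06×8.314) = 880 K.
Isothermal: T stays 880 K; PV = const ⇒ V₂ = 17.2 L, P₂ = 1300 kPa.

1300 kPa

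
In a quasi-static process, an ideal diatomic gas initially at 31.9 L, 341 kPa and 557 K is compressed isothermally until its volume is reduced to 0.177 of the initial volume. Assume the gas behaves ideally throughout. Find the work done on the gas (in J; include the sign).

18800 J

n = P₁V₁/(RT₁) = 341×31.9/(8.314×557) = 2.35 mol.
Isothermal: T stays 557 K; PV = const ⇒ V₂ = 5.65 L, P₂ = 1930 kPa.
W = nRT ln(V₂/V₁) = 2.35×8.314×557×ln(0.177) = -18800 J.
Work done on the gas = −W_by = 18800 J.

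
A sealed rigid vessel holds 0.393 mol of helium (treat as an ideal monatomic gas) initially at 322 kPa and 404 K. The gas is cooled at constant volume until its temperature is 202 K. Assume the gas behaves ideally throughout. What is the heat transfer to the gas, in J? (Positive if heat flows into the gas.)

-990 J

V₁ = nRT₁/P₁ = 0.393×8.314×404/322 = 4.10 L.
Isochoric: V stays 4.10 L; P/T = const ⇒ T₂ = 202 K, P₂ = 161 kPa.
W = 0 (no volume change).
ΔU = nCvΔT = 0.393×12.5×(202−404) = -990 J.
Q = ΔU = -990 J.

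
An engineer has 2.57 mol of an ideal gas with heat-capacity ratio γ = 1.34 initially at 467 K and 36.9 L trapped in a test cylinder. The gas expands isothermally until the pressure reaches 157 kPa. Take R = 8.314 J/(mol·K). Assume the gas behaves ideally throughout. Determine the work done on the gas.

-5430 J

P₁ = nRT₁/V₁ = 2.57×8.314×467/36.9 = 270 kPa.
Isothermal: T stays 467 K; PV = const ⇒ V₂ = 63.6 L, P₂ = 157 kPa.
W = nRT ln(V₂/V₁) = 2.57×8.314×467×ln(1.72) = 5430 J.
Work done on the gas = −W_by = -5430 J.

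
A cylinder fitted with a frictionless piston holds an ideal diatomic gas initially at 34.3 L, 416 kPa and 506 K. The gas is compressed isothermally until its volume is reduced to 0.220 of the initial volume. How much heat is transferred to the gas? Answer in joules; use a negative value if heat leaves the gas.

-21600 J

n = P₁V₁/(RT₁) = 416×34.3/(8.314×506) = 3.39 mol.
Isothermal: T stays 506 K; PV = const ⇒ V₂ = 7.55 L, P₂ = 1890 kPa.
ΔU = 0 (ideal gas, T constant).
W = nRT ln(V₂/V₁) = 3.39×8.314×506×ln(0.220) = -21600 J.
Q = ΔU + W = -21600 J.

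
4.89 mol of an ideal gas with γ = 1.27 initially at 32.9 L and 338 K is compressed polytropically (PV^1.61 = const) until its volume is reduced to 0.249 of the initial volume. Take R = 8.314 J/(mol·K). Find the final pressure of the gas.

P₁ = nRT₁/V₁ = 4.89×8.314×338/32.9 = 418 kPa.
Polytropic n=1.61: T₂ = T₁(V₁/V₂)^(n−1) = 338×(4.02)^0.61 = 789 K; P₂ = P₁(V₁/V₂)^n = 3920 kPa.

3920 kPa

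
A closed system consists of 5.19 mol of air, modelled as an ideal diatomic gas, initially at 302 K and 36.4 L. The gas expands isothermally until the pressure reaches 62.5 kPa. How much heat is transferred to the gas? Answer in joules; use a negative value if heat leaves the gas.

P₁ = nRT₁/V₁ = 5.19×8.314×302/36.4 = 358 kPa.
Isothermal: T stays 302 K; PV = const ⇒ V₂ = 208 L, P₂ = 62.5 kPa.
ΔU = 0 (ideal gas, T constant).
W = nRT ln(V₂/V₁) = 5.19×8.314×302×ln(5.73) = 22700 J.
Q = ΔU + W = 22700 J.

22700 J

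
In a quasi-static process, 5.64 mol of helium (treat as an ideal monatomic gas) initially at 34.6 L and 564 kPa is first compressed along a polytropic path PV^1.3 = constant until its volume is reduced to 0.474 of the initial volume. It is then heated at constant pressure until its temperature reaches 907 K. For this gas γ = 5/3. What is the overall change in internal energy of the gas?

34500 J

T₁ = P₁V₁/(nR) = 564×34.6/(5.64×8.314) = 416 K.
Step 1 — Polytropic n=1.3: T₂ = T₁(V₁/V₂)^(n−1) = 416×(2.11)^0.30 = 521 K; P₂ = P₁(V₁/V₂)^n = 1490 kPa.
W = (P₁V₁−P₂V₂)/(n−1) = (564×34.6−1490×16.4)/0.30 = -16300 J.
ΔU = nCvΔT = 5.64×12.5×(521−416) = 7350 J.
Q = ΔU + W = -8980 J.
State after step 1: P = 1490 kPa, V = 16.4 L, T = 521 K.
Step 2 — Isobaric: P stays 1490 kPa; V/T = const ⇒ T₂ = 907 K, V₂ = 28.6 L.
W = PΔV = 1490×(28.6−16.4) kPa·L = 18100 J.
ΔU = nCvΔT = 5.64×12.5×(907−521) = 27200 J.
Q = ΔU + W = nCpΔT = 45300 J.
Net over both steps: W = 1790 J, Q = 36300 J, ΔU = 34500 J.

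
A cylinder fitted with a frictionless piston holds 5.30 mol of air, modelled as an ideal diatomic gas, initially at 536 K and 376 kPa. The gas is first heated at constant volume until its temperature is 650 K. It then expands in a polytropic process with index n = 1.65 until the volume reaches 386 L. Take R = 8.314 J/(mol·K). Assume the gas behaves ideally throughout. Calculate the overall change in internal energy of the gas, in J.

-37000 J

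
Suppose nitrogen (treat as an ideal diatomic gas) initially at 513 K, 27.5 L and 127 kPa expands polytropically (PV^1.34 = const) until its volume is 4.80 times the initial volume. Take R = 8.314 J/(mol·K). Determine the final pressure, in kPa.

Polytropic n=1.34: T₂ = T₁(V₁/V₂)^(n−1) = 513×(0.208)^0.34 = 301 K; P₂ = P₁(V₁/V₂)^n = 15.5 kPa.

15.5 kPa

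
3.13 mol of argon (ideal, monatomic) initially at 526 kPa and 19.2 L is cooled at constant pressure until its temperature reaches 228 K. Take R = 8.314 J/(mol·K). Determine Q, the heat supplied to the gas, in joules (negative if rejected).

-10400 J

T₁ = P₁V₁/(nR) = 526×19.2/(3.13×8.314) = 388 K.
Isobaric: P stays 526 kPa; V/T = const ⇒ T₂ = 228 K, V₂ = 11.3 L.
W = PΔV = 526×(11.3−19.2) kPa·L = -4170 J.
ΔU = nCvΔT = 3.13×12.5×(228−388) = -6250 J.
Q = ΔU + W = nCpΔT = -10400 J.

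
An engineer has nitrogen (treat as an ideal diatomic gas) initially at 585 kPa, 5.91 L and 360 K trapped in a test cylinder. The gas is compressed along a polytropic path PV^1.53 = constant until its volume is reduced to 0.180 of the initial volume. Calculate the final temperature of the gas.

Polytropic n=1.53: T₂ = T₁(V₁/V₂)^(n−1) = 360×(5.56)^0.53 = 893 K; P₂ = P₁(V₁/V₂)^n = 8060 kPa.

893 K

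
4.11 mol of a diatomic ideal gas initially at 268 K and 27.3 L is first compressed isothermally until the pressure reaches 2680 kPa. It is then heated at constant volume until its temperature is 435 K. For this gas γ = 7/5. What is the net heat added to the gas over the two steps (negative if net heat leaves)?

P₁ = nRT₁/V₁ = 4.11×8.314×268/27.3 = 335 kPa.
Step 1 — Isothermal: T stays 268 K; PV = const ⇒ V₂ = 3.42 L, P₂ = 2680 kPa.
ΔU = 0 (ideal gas, T constant).
W = nRT ln(V₂/V₁) = 4.11×8.314×268×ln(0.125) = -19000 J.
Q = ΔU + W = -19000 J.
State after step 1: P = 2680 kPa, V = 3.42 L, T = 268 K.
Step 2 — Isochoric: V stays 3.42 L; P/T = const ⇒ T₂ = 435 K, P₂ = 4350 kPa.
W = 0 (no volume change).
ΔU = nCvΔT = 4.11×20.8×(435−268) = 14300 J.
Q = ΔU = 14300 J.
Net over both steps: W = -19000 J, Q = -4760 J, ΔU = 14300 J.

-4760 J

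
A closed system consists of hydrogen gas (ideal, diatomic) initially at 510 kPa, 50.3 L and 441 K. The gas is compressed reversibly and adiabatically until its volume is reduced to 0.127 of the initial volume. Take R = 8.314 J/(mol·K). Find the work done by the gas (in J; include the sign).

-82300 J

n = P₁V₁/(RT₁) = 510×50.3/(8.314×441) = 7.00 mol.
Adiabatic: TV^(γ−1) = const ⇒ T₂ = 441×(7.87)^0.400 = 1010 K; PV^γ = const ⇒ P₂ = 9170 kPa.
ΔU = nCvΔT = 7.00×20.8×(1010−441) = 82300 J.
Q = 0 for an adiabatic process, so W = −ΔU = -82300 J.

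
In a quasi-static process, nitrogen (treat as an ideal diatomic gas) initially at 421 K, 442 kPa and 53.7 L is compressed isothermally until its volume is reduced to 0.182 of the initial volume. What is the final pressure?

2430 kPa

Isothermal: T stays 421 K; PV = const ⇒ V₂ = 9.77 L, P₂ = 2430 kPa.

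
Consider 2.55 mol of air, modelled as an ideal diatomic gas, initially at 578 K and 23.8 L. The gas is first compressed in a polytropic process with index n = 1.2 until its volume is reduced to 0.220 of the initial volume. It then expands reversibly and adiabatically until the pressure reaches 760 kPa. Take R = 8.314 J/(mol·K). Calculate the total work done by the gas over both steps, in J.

P₁ = nRT₁/V₁ = 2.55×8.314×578/23.8 = 515 kPa.
Step 1 — Polytropic n=1.2: T₂ = T₁(V₁/V₂)^(n−1) = 578×(4.55)^0.20 = 782 K; P₂ = P₁(V₁/V₂)^n = 3170 kPa.
W = (P₁V₁−P₂V₂)/(n−1) = (515×23.8−3170×5.24)/0.20 = -21700 J.
ΔU = nCvΔT = 2.55×20.8×(782−578) = 10800 J.
Q = ΔU + W = -10800 J.
State after step 1: P = 3170 kPa, V = 5.24 L, T = 782 K.
Step 2 — Adiabatic: T₂/T₁ = (P₂/P₁)^((γ−1)/γ) ⇒ T₂ = 782×(0.240)^0.286 = 520 K; V₂ = 14.5 L.
ΔU = nCvΔT = 2.55×20.8×(520−782) = -13900 J.
Q = 0 for an adiabatic process, so W = −ΔU = 13900 J.
Net over both steps: W = -7780 J, Q = -10800 J, ΔU = -3050 J.

-7780 J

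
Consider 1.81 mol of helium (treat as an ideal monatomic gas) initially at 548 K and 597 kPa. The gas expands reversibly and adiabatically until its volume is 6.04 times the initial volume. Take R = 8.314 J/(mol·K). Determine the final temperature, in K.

V₁ = nRT₁/P₁ = 1.81×8.314×548/597 = 13.8 L.
Adiabatic: TV^(γ−1) = const ⇒ T₂ = 548×(0.166)^0.667 = 165 K; PV^γ = const ⇒ P₂ = 29.8 kPa.

165 K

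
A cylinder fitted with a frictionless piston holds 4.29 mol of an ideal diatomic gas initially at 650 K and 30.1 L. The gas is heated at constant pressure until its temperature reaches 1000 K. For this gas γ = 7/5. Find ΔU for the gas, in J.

31200 J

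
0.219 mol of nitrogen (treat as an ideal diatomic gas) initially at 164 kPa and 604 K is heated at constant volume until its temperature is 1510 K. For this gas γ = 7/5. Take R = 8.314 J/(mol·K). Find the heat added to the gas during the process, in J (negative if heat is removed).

4120 J

V₁ = nRT₁/P₁ = 0.219×8.314×604/164 = 6.71 L.
Isochoric: V stays 6.71 L; P/T = const ⇒ T₂ = 1510 K, P₂ = 410 kPa.
W = 0 (no volume change).
ΔU = nCvΔT = 0.219×20.8×(1510−604) = 4120 J.
Q = ΔU = 4120 J.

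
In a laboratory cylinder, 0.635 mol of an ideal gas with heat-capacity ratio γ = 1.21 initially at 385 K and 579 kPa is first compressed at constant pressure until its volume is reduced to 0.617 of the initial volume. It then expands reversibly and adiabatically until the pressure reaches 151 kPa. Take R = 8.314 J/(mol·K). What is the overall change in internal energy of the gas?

V₁ = nRT₁/P₁ = 0.635×8.314×385/579 = 3.51 L.
Step 1 — Isobaric: P stays 579 kPa; V/T = const ⇒ T₂ = 238 K, V₂ = 2.17 L.
W = PΔV = 579×(2.17−3.51) kPa·L = -778 J.
ΔU = nCvΔT = 0.635×39.6×(238−385) = -3710 J.
Q = ΔU + W = nCpΔT = -4490 J.
State after step 1: P = 579 kPa, V = 2.17 L, T = 238 K.
Step 2 — Adiabatic: T₂/T₁ = (P₂/P₁)^((γ−1)/γ) ⇒ T₂ = 238×(0.261)^0.174 = 188 K; V₂ = 6.58 L.
ΔU = nCvΔT = 0.635×39.6×(188−238) = -1240 J.
Q = 0 for an adiabatic process, so W = −ΔU = 1240 J.
Net over both steps: W = 464 J, Q = -4490 J, ΔU = -4950 J.

-4950 J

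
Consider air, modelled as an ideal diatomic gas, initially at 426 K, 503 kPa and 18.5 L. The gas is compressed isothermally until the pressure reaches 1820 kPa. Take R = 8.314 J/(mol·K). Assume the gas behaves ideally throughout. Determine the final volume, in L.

Isothermal: T stays 426 K; PV = const ⇒ V₂ = 5.11 L, P₂ = 1820 kPa.

5.11 L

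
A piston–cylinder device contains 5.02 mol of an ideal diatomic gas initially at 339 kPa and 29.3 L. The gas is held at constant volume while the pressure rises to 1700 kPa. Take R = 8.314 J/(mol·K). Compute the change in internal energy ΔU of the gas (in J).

99700 J

T₁ = P₁V₁/(nR) = 339×29.3/(5.02×8.314) = 238 K.
Isochoric: V stays 29.3 L; P/T = const ⇒ T₂ = 1190 K, P₂ = 1700 kPa.
For an ideal gas ΔU = nCvΔT with Cv = (5/2)R = 20.8 J/(mol·K).
ΔU = 5.02×20.8×(1190−238) = 99700 J.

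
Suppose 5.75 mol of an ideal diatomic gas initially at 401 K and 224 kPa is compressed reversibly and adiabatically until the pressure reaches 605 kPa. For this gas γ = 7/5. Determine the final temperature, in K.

V₁ = nRT₁/P₁ = 5.75×8.314×401/224 = 85.6 L.
Adiabatic: T₂/T₁ = (P₂/P₁)^((γ−1)/γ) ⇒ T₂ = 401×(2.70)^0.286 = 533 K; V₂ = 42.1 L.

533 K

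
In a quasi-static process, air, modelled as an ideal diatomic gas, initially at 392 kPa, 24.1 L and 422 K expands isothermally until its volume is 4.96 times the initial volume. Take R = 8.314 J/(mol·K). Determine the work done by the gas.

15100 J

n = P₁V₁/(RT₁) = 392×24.1/(8.314×422) = 2.69 mol.
Isothermal: T stays 422 K; PV = const ⇒ V₂ = 120 L, P₂ = 79.0 kPa.
W = nRT ln(V₂/V₁) = 2.69×8.314×422×ln(4.96) = 15100 J.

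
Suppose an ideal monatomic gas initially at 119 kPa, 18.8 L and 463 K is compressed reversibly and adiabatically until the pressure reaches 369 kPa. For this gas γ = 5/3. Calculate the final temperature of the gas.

728 K

Adiabatic: T₂/T₁ = (P₂/P₁)^((γ−1)/γ) ⇒ T₂ = 463×(3.10)^0.400 = 728 K; V₂ = 9.53 L.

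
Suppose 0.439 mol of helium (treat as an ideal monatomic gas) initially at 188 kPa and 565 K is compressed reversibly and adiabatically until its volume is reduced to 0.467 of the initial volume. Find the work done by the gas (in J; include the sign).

-2050 J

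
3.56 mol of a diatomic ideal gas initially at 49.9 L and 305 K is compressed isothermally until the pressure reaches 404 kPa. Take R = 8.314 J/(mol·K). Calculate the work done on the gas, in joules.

P₁ = nRT₁/V₁ = 3.56×8.314×305/49.9 = 181 kPa.
Isothermal: T stays 305 K; PV = const ⇒ V₂ = 22.3 L, P₂ = 404 kPa.
W = nRT ln(V₂/V₁) = 3.56×8.314×305×ln(0.448) = -7250 J.
Work done on the gas = −W_by = 7250 J.

7250 J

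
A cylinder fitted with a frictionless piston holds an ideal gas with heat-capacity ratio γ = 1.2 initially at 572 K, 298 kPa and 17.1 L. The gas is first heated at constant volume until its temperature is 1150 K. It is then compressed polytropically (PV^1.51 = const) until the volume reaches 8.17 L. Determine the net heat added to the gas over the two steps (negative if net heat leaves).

n = P₁V₁/(RT₁) = 298×17.1/(8.314×572) = 1.07 mol.
Step 1 — Isochoric: V stays 17.1 L; P/T = const ⇒ T₂ = 1150 K, P₂ = 599 kPa.
W = 0 (no volume change).
ΔU = nCvΔT = 1.07×41.6×(1150−572) = 25700 J.
Q = ΔU = 25700 J.
State after step 1: P = 599 kPa, V = 17.1 L, T = 1150 K.
Step 2 — Polytropic n=1.51: T₂ = T₁(V₁/V₂)^(n−1) = 1150×(2.09)^0.51 = 1680 K; P₂ = P₁(V₁/V₂)^n = 1830 kPa.
W = (P₁V₁−P₂V₂)/(n−1) = (599×17.1−1830×8.17)/0.51 = -9190 J.
ΔU = nCvΔT = 1.07×41.6×(1680−1150) = 23400 J.
Q = ΔU + W = 14200 J.
Net over both steps: W = -9190 J, Q = 40000 J, ΔU = 49200 J.

40000 J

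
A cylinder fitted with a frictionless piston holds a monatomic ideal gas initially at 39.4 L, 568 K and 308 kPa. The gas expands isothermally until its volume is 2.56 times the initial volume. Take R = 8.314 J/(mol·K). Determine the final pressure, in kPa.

120 kPa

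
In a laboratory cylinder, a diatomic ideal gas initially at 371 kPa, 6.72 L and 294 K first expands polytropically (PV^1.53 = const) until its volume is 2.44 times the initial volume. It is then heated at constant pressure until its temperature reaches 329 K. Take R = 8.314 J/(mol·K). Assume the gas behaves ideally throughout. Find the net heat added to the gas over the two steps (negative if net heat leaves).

3750 J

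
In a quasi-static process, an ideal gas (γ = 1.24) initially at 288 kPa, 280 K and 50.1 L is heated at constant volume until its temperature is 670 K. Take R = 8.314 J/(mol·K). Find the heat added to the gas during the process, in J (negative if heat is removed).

83700 J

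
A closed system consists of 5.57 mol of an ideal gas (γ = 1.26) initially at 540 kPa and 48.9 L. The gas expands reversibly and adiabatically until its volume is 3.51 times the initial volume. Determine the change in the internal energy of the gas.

-28300 J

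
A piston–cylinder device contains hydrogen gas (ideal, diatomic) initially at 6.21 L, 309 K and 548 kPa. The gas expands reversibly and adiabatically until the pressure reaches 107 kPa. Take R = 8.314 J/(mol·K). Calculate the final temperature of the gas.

Adiabatic: T₂/T₁ = (P₂/P₁)^((γ−1)/γ) ⇒ T₂ = 309×(0.195)^0.286 = 194 K; V₂ = 19.9 L.

194 K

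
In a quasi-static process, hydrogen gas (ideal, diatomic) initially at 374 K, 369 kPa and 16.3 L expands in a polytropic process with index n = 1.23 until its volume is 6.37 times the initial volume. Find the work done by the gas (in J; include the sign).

n = P₁V₁/(RT₁) = 369×16.3/(8.314×374) = 1.93 mol.
Polytropic n=1.23: T₂ = T₁(V₁/V₂)^(n−1) = 374×(0.157)^0.23 = 244 K; P₂ = P₁(V₁/V₂)^n = 37.8 kPa.
W = (P₁V₁−P₂V₂)/(n−1) = (369×16.3−37.8×104)/0.23 = 9070 J.

9070 J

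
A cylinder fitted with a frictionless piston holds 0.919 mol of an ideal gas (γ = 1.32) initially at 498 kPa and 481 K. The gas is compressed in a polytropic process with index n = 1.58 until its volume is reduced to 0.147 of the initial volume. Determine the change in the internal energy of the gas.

23400 J

V₁ = nRT₁/P₁ = 0.919×8.314×481/498 = 7.38 L.
Polytropic n=1.58: T₂ = T₁(V₁/V₂)^(n−1) = 481×(6.80)^0.58 = 1460 K; P₂ = P₁(V₁/V₂)^n = 10300 kPa.
For an ideal gas ΔU = nCvΔT with Cv = R/(γ−1) = 26.0 J/(mol·K).
ΔU = 0.919×26.0×(1460−481) = 23400 J.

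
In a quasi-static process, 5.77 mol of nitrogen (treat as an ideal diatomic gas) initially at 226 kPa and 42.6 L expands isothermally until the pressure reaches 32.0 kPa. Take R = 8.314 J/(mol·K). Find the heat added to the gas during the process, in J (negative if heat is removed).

18800 J

T₁ = P₁V₁/(nR) = 226×42.6/(5.77×8.314) = 201 K.
Isothermal: T stays 201 K; PV = const ⇒ V₂ = 301 L, P₂ = 32.0 kPa.
ΔU = 0 (ideal gas, T constant).
W = nRT ln(V₂/V₁) = 5.77×8.314×201×ln(7.06) = 18800 J.
Q = ΔU + W = 18800 J.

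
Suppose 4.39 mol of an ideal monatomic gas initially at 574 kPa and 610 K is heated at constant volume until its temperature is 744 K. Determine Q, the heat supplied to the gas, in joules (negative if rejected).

7340 J

V₁ = nRT₁/P₁ = 4.39×8.314×610/574 = 38.8 L.
Isochoric: V stays 38.8 L; P/T = const ⇒ T₂ = 744 K, P₂ = 700 kPa.
W = 0 (no volume change).
ΔU = nCvΔT = 4.39×12.5×(744−610) = 7340 J.
Q = ΔU = 7340 J.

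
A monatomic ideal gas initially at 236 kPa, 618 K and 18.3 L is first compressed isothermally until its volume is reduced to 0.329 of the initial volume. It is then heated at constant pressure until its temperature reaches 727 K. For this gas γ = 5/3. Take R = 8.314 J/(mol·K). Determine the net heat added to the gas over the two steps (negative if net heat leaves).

-2900 J

n = P₁V₁/(RT₁) = 236×18.3/(8.314×618) = 0.841 mol.
Step 1 — Isothermal: T stays 618 K; PV = const ⇒ V₂ = 6.02 L, P₂ = 717 kPa.
ΔU = 0 (ideal gas, T constant).
W = nRT ln(V₂/V₁) = 0.841×8.314×618×ln(0.329) = -4800 J.
Q = ΔU + W = -4800 J.
State after step 1: P = 717 kPa, V = 6.02 L, T = 618 K.
Step 2 — Isobaric: P stays 717 kPa; V/T = const ⇒ T₂ = 727 K, V₂ = 7.08 L.
W = PΔV = 717×(7.08−6.02) kPa·L = 762 J.
ΔU = nCvΔT = 0.841×12.5×(727−618) = 1140 J.
Q = ΔU + W = nCpΔT = 1900 J.
Net over both steps: W = -4040 J, Q = -2900 J, ΔU = 1140 J.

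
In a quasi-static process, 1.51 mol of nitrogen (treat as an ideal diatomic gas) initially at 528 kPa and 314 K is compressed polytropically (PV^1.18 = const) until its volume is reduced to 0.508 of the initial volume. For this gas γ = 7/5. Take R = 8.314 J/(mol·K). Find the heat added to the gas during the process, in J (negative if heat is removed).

V₁ = nRT₁/P₁ = 1.51×8.314×314/528 = 7.47 L.
Polytropic n=1.18: T₂ = T₁(V₁/V₂)^(n−1) = 314×(1.97)^0.18 = 355 K; P₂ = P₁(V₁/V₂)^n = 1170 kPa.
W = (P₁V₁−P₂V₂)/(n−1) = (528×7.47−1170×3.79)/0.18 = -2840 J.
ΔU = nCvΔT = 1.51×20.8×(355−314) = 1280 J.
Q = ΔU + W = -1560 J.

-1560 J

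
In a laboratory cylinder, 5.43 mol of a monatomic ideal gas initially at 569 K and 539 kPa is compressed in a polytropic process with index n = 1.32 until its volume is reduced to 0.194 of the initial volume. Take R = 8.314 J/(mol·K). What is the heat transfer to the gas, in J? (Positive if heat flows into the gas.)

-28800 J

V₁ = nRT₁/P₁ = 5.43×8.314×569/539 = 47.7 L.
Polytropic n=1.32: T₂ = T₁(V₁/V₂)^(n−1) = 569×(5.15)^0.32 = 962 K; P₂ = P₁(V₁/V₂)^n = 4700 kPa.
W = (P₁V₁−P₂V₂)/(n−1) = (539×47.7−4700×9.25)/0.32 = -55400 J.
ΔU = nCvΔT = 5.43×12.5×(962−569) = 26600 J.
Q = ΔU + W = -28800 J.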